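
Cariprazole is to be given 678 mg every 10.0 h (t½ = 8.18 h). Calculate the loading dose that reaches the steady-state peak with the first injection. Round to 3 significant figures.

k = ln 2 / 8.18 = 0.08474 h⁻¹
Accumulation ratio R = 1 / (1 − e^(−kτ)) = 1 / (1 − e^(−0.08474×10.0)) = 1 / (1 − 0.4285) = 1.750
Loading dose = maintenance dose × R = 678 × 1.750 ≈ 1190 mg

1190 mg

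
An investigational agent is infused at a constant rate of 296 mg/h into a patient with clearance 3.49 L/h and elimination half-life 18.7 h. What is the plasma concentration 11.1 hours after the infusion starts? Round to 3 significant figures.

28.6 mg/L

Css = rate / CL = 296 / 3.49 = 84.81 mg/L
k = ln 2 / 18.7 = 0.03707 h⁻¹
C(t) = Css (1 − e^(−kt)) = 84.81 × (1 − e^(−0.4114)) = 84.81 × 0.3373 ≈ 28.6 mg/L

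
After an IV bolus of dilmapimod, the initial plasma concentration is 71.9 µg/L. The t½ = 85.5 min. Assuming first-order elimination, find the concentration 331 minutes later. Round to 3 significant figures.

k = ln 2 / 85.5 = 0.008107 min⁻¹
331 min is 3.871 half-lives, so C = 71.9 × (1/2)^3.871 = 71.9 × 0.06833 ≈ 4.91 µg/L

4.91 µg/L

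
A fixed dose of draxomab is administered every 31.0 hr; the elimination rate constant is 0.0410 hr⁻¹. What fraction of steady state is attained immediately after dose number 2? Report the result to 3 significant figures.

f_n = 1 − e^(−nkτ) = 1 − e^(−2 × 0.04100 × 31.0) = 1 − e^(−2.542) = 1 − 0.07871 ≈ 0.921

0.921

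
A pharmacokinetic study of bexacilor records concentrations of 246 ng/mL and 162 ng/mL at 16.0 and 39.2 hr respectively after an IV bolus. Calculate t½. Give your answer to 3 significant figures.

k = ln(C₁/C₂) / (t₂ − t₁) = ln(246/162) / (39.2 − 16.0)
  = 0.4177 / 23.20 = 0.01801 hr⁻¹
t½ = ln 2 / k = ln 2 / 0.01801 ≈ 38.5 hours

38.5 hours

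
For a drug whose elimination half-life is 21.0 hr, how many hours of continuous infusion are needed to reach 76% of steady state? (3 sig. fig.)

k = ln 2 / 21.0 = 0.03301 hr⁻¹
f = 1 − e^(−kt)  ⇒  t = −ln(1 − f) / k
t = −ln(1 − 0.76) / 0.03301 = 1.427 / 0.03301 ≈ 43.2 hours

43.2 hours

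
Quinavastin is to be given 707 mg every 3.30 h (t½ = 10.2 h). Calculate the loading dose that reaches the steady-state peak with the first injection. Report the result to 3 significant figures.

3520 mg

k = ln 2 / 10.2 = 0.06796 h⁻¹
Accumulation ratio R = 1 / (1 − e^(−kτ)) = 1 / (1 − e^(−0.06796×3.30)) = 1 / (1 − 0.7991) = 4.978
Loading dose = maintenance dose × R = 707 × 4.978 ≈ 3520 mg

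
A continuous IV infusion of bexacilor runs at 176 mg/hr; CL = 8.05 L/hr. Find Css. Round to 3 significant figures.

21.9 µg/mL

Css = infusion rate / CL = 176 / 8.05 ≈ 21.9 µg/mL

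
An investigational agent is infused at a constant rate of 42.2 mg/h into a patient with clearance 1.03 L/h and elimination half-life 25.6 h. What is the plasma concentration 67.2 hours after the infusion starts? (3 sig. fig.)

Css = rate / CL = 42.2 / 1.03 = 40.97 µg/mL
k = ln 2 / 25.6 = 0.02708 h⁻¹
C(t) = Css (1 − e^(−kt)) = 40.97 × (1 − e^(−1.820)) = 40.97 × 0.8379 ≈ 34.3 µg/mL

34.3 µg/mL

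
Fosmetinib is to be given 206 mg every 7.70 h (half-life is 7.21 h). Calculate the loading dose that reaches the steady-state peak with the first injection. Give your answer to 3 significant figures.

394 mg

k = ln 2 / 7.21 = 0.09614 h⁻¹
Accumulation ratio R = 1 / (1 − e^(−kτ)) = 1 / (1 − e^(−0.09614×7.70)) = 1 / (1 − 0.4770) = 1.912
Loading dose = maintenance dose × R = 206 × 1.912 ≈ 394 mg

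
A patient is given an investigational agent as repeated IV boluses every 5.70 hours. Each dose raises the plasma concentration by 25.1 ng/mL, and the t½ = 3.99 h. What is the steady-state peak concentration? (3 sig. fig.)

k = ln 2 / 3.99 = 0.1737 h⁻¹
Fraction remaining after one interval: e^(−kτ) = e^(−0.1737 × 5.70) = 0.3715
R = 1 / (1 − 0.3715) = 1.591
Css,max = 25.1 × 1.591 ≈ 39.9 ng/mL

39.9 ng/mL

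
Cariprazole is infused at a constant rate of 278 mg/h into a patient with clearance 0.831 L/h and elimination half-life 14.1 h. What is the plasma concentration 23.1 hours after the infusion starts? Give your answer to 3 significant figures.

227 mg/L

Css = rate / CL = 278 / 0.831 = 334.5 mg/L
k = ln 2 / 14.1 = 0.04916 h⁻¹
C(t) = Css (1 − e^(−kt)) = 334.5 × (1 − e^(−1.136)) = 334.5 × 0.6788 ≈ 227 mg/L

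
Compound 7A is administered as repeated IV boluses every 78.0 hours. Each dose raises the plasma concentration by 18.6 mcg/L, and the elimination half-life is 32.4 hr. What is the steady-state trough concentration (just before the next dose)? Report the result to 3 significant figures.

4.32 mcg/L

k = ln 2 / 32.4 = 0.02139 hr⁻¹
Fraction remaining after one interval: e^(−kτ) = e^(−0.02139 × 78.0) = 0.1885
R = 1 / (1 − 0.1885) = 1.232
Css,max = 18.6 × 1.232 = 22.92 mcg/L
Css,min = Css,max × e^(−kτ) = 22.92 × 0.1885 ≈ 4.32 mcg/L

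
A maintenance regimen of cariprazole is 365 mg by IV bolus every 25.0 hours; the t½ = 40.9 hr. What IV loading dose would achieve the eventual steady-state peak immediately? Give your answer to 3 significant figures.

1060 mg

k = ln 2 / 40.9 = 0.01695 hr⁻¹
Accumulation ratio R = 1 / (1 − e^(−kτ)) = 1 / (1 − e^(−0.01695×25.0)) = 1 / (1 − 0.6546) = 2.895
Loading dose = maintenance dose × R = 365 × 2.895 ≈ 1060 mg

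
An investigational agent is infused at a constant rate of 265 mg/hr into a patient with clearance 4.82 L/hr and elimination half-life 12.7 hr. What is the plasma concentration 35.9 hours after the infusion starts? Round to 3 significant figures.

47.2 µg/mL

Css = rate / CL = 265 / 4.82 = 54.98 µg/mL
k = ln 2 / 12.7 = 0.05458 hr⁻¹
C(t) = Css (1 − e^(−kt)) = 54.98 × (1 − e^(−1.959)) = 54.98 × 0.8591 ≈ 47.2 µg/mL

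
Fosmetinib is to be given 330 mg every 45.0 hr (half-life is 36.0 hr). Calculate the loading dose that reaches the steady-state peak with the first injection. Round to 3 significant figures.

k = ln 2 / 36.0 = 0.01925 hr⁻¹
Accumulation ratio R = 1 / (1 − e^(−kτ)) = 1 / (1 − e^(−0.01925×45.0)) = 1 / (1 − 0.4204) = 1.725
Loading dose = maintenance dose × R = 330 × 1.725 ≈ 569 mg

569 mg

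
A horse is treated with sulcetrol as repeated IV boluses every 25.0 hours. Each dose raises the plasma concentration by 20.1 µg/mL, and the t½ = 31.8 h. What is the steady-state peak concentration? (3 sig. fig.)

k = ln 2 / 31.8 = 0.02180 h⁻¹
Fraction remaining after one interval: e^(−kτ) = e^(−0.02180 × 25.0) = 0.5799
R = 1 / (1 − 0.5799) = 2.380
Css,max = 20.1 × 2.380 ≈ 47.8 µg/mL

47.8 µg/mL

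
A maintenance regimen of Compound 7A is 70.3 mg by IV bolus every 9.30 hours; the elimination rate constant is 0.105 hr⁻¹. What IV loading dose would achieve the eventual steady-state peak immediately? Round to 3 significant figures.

Accumulation ratio R = 1 / (1 − e^(−kτ)) = 1 / (1 − e^(−0.1050×9.30)) = 1 / (1 − 0.3766) = 1.604
Loading dose = maintenance dose × R = 70.3 × 1.604 ≈ 113 mg

113 mg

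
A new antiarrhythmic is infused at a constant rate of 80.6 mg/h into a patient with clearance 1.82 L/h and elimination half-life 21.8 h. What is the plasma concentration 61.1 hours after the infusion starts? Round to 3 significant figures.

Css = rate / CL = 80.6 / 1.82 = 44.29 µg/mL
k = ln 2 / 21.8 = 0.03180 h⁻¹
C(t) = Css (1 − e^(−kt)) = 44.29 × (1 − e^(−1.943)) = 44.29 × 0.8567 ≈ 37.9 µg/mL

37.9 µg/mL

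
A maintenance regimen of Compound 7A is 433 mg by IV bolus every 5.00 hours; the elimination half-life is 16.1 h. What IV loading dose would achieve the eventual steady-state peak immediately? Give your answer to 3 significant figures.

k = ln 2 / 16.1 = 0.04305 h⁻¹
Accumulation ratio R = 1 / (1 − e^(−kτ)) = 1 / (1 − e^(−0.04305×5.00)) = 1 / (1 − 0.8063) = 5.163
Loading dose = maintenance dose × R = 433 × 5.163 ≈ 2240 mg

2240 mg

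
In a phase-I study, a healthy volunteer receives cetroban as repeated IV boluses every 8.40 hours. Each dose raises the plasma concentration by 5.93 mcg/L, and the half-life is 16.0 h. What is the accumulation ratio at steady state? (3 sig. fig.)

3.28

k = ln 2 / 16.0 = 0.04332 h⁻¹
Fraction remaining after one interval: e^(−kτ) = e^(−0.04332 × 8.40) = 0.6950
R = 1 / (1 − 0.6950) = 1 / 0.3050 ≈ 3.28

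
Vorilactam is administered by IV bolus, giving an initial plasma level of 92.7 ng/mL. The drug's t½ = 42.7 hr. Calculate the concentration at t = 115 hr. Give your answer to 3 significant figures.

k = ln 2 / 42.7 = 0.01623 hr⁻¹
115 hr is 2.693 half-lives, so C = 92.7 × (1/2)^2.693 = 92.7 × 0.1546 ≈ 14.3 ng/mL

14.3 ng/mL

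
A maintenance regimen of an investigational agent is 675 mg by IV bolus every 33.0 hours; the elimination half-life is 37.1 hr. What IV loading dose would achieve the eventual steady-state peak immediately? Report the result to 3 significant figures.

k = ln 2 / 37.1 = 0.01868 hr⁻¹
Accumulation ratio R = 1 / (1 − e^(−kτ)) = 1 / (1 − e^(−0.01868×33.0)) = 1 / (1 − 0.5398) = 2.173
Loading dose = maintenance dose × R = 675 × 2.173 ≈ 1470 mg

1470 mg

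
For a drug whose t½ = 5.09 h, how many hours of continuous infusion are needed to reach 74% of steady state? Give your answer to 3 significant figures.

k = ln 2 / 5.09 = 0.1362 h⁻¹
f = 1 − e^(−kt)  ⇒  t = −ln(1 − f) / k
t = −ln(1 − 0.74) / 0.1362 = 1.347 / 0.1362 ≈ 9.89 hours

9.89 hours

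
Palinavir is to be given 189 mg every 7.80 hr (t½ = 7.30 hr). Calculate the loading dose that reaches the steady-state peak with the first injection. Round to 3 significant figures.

361 mg

k = ln 2 / 7.30 = 0.09495 hr⁻¹
Accumulation ratio R = 1 / (1 − e^(−kτ)) = 1 / (1 − e^(−0.09495×7.80)) = 1 / (1 − 0.4768) = 1.911
Loading dose = maintenance dose × R = 189 × 1.911 ≈ 361 mg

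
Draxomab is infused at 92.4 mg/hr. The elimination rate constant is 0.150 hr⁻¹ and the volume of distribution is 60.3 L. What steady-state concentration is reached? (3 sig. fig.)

10.2 µg/mL

CL = k · V = 0.150 × 60.3 = 9.045 L/hr
Css = rate / CL = 92.4 / 9.045 ≈ 10.2 µg/mL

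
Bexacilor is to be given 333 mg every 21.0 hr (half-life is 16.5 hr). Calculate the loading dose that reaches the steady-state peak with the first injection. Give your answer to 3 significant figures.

k = ln 2 / 16.5 = 0.04201 hr⁻¹
Accumulation ratio R = 1 / (1 − e^(−kτ)) = 1 / (1 − e^(−0.04201×21.0)) = 1 / (1 − 0.4139) = 1.706
Loading dose = maintenance dose × R = 333 × 1.706 ≈ 568 mg

568 mg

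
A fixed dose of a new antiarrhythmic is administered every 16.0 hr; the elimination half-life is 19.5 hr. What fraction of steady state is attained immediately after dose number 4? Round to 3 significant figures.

0.897

k = ln 2 / 19.5 = 0.03555 hr⁻¹
f_n = 1 − e^(−nkτ) = 1 − e^(−4 × 0.03555 × 16.0) = 1 − e^(−2.275) = 1 − 0.1028 ≈ 0.897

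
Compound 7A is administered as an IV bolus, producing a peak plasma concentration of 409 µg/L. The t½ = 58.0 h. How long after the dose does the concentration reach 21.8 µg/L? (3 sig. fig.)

k = ln 2 / 58.0 = 0.01195 h⁻¹
C(t) = C₀ e^(−kt)  ⇒  t = ln(C₀/C) / k
t = ln(409/21.8) / 0.01195 = 2.932 / 0.01195 ≈ 245 hours

245 hours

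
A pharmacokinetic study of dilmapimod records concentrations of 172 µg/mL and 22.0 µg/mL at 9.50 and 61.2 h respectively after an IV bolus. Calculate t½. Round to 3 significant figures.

17.4 hours

k = ln(C₁/C₂) / (t₂ − t₁) = ln(172/22.0) / (61.2 − 9.50)
  = 2.056 / 51.70 = 0.03978 h⁻¹
t½ = ln 2 / k = ln 2 / 0.03978 ≈ 17.4 hours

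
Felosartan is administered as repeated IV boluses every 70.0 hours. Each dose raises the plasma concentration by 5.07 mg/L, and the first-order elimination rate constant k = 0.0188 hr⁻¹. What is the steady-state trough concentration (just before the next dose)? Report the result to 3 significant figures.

1.86 mg/L

Fraction remaining after one interval: e^(−kτ) = e^(−0.01880 × 70.0) = 0.2682
R = 1 / (1 − 0.2682) = 1.367
Css,max = 5.07 × 1.367 = 6.928 mg/L
Css,min = Css,max × e^(−kτ) = 6.928 × 0.2682 ≈ 1.86 mg/L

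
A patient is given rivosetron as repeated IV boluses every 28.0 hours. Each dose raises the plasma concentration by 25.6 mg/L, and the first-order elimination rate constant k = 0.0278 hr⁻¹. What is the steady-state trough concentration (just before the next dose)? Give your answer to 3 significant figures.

21.7 mg/L

Fraction remaining after one interval: e^(−kτ) = e^(−0.02780 × 28.0) = 0.4591
R = 1 / (1 − 0.4591) = 1.849
Css,max = 25.6 × 1.849 = 47.33 mg/L
Css,min = Css,max × e^(−kτ) = 47.33 × 0.4591 ≈ 21.7 mg/L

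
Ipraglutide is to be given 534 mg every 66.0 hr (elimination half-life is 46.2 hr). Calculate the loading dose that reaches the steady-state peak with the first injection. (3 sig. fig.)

k = ln 2 / 46.2 = 0.01500 hr⁻¹
Accumulation ratio R = 1 / (1 − e^(−kτ)) = 1 / (1 − e^(−0.01500×66.0)) = 1 / (1 − 0.3715) = 1.591
Loading dose = maintenance dose × R = 534 × 1.591 ≈ 850 mg

850 mg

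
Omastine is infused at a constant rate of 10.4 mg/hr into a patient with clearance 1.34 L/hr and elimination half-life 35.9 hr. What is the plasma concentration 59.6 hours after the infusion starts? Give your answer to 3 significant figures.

5.31 mg/L

Css = rate / CL = 10.4 / 1.34 = 7.761 mg/L
k = ln 2 / 35.9 = 0.01931 hr⁻¹
C(t) = Css (1 − e^(−kt)) = 7.761 × (1 − e^(−1.151)) = 7.761 × 0.6836 ≈ 5.31 mg/L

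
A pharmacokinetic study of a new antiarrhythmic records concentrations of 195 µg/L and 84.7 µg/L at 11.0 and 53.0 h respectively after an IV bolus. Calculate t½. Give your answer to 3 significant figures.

k = ln(C₁/C₂) / (t₂ − t₁) = ln(195/84.7) / (53.0 − 11.0)
  = 0.8339 / 42.00 = 0.01985 h⁻¹
t½ = ln 2 / k = ln 2 / 0.01985 ≈ 34.9 hours

34.9 hours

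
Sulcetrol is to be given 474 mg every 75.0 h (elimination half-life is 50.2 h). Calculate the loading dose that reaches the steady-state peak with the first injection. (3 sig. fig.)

k = ln 2 / 50.2 = 0.01381 h⁻¹
Accumulation ratio R = 1 / (1 − e^(−kτ)) = 1 / (1 − e^(−0.01381×75.0)) = 1 / (1 − 0.3550) = 1.550
Loading dose = maintenance dose × R = 474 × 1.550 ≈ 735 mg

735 mg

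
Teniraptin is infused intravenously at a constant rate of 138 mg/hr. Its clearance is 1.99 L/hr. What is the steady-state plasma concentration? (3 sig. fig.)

69.3 µg/mL

Css = infusion rate / CL = 138 / 1.99 ≈ 69.3 µg/mL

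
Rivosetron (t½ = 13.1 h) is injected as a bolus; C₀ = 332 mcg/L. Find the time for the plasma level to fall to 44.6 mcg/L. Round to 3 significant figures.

37.9 hours

k = ln 2 / 13.1 = 0.05291 h⁻¹
C(t) = C₀ e^(−kt)  ⇒  t = ln(C₀/C) / k
t = ln(332/44.6) / 0.05291 = 2.007 / 0.05291 ≈ 37.9 hours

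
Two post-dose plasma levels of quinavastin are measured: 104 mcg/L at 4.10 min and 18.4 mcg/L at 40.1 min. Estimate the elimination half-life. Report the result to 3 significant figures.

14.4 minutes

k = ln(C₁/C₂) / (t₂ − t₁) = ln(104/18.4) / (40.1 − 4.10)
  = 1.732 / 36.00 = 0.04811 min⁻¹
t½ = ln 2 / k = ln 2 / 0.04811 ≈ 14.4 minutes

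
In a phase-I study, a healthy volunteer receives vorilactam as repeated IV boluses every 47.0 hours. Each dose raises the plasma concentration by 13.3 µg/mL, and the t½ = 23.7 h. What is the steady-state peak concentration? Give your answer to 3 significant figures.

17.8 µg/mL

k = ln 2 / 23.7 = 0.02925 h⁻¹
Fraction remaining after one interval: e^(−kτ) = e^(−0.02925 × 47.0) = 0.2529
R = 1 / (1 − 0.2529) = 1.339
Css,max = 13.3 × 1.339 ≈ 17.8 µg/mL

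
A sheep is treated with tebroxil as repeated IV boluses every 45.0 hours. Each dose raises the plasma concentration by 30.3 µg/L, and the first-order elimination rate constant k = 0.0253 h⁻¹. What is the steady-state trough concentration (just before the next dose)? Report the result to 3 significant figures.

Fraction remaining after one interval: e^(−kτ) = e^(−0.02530 × 45.0) = 0.3203
R = 1 / (1 − 0.3203) = 1.471
Css,max = 30.3 × 1.471 = 44.58 µg/L
Css,min = Css,max × e^(−kτ) = 44.58 × 0.3203 ≈ 14.3 µg/L

14.3 µg/L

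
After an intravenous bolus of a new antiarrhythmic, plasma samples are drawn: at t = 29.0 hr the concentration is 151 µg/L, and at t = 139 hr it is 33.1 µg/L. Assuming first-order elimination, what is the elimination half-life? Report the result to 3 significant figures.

k = ln(C₁/C₂) / (t₂ − t₁) = ln(151/33.1) / (139 − 29.0)
  = 1.518 / 110.0 = 0.01380 hr⁻¹
t½ = ln 2 / k = ln 2 / 0.01380 ≈ 50.2 hours

50.2 hours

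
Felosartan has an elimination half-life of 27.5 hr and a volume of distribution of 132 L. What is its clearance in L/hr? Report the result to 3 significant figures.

3.33 L/hr

k = ln 2 / t½ = ln 2 / 27.5 = 0.02521 hr⁻¹
CL = k · V = 0.02521 × 132 ≈ 3.33 L/hr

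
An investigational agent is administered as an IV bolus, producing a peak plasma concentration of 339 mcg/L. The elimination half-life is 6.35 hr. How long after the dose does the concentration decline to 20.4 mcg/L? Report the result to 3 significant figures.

k = ln 2 / 6.35 = 0.1092 hr⁻¹
C(t) = C₀ e^(−kt)  ⇒  t = ln(C₀/C) / k
t = ln(339/20.4) / 0.1092 = 2.810 / 0.1092 ≈ 25.7 hours

25.7 hours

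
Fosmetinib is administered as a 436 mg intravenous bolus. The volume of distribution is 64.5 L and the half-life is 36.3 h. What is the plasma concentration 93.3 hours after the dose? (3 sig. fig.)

C₀ = dose / V = 436 / 64.5 = 6.760 mg/L
k = ln 2 / 36.3 = 0.01909 h⁻¹
C(t) = C₀ e^(−kt) = 6.760 × e^(−0.01909 × 93.3) = 6.760 × e^(−1.782) = 6.760 × 0.1684 ≈ 1.14 mg/L

1.14 mg/L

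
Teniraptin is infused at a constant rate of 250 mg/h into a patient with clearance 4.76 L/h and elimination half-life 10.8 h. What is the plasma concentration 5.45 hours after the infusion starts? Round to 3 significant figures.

Css = rate / CL = 250 / 4.76 = 52.52 µg/mL
k = ln 2 / 10.8 = 0.06418 h⁻¹
C(t) = Css (1 − e^(−kt)) = 52.52 × (1 − e^(−0.3498)) = 52.52 × 0.2952 ≈ 15.5 µg/mL

15.5 µg/mL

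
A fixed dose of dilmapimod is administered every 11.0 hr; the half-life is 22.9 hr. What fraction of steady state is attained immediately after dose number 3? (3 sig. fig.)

0.632

k = ln 2 / 22.9 = 0.03027 hr⁻¹
f_n = 1 − e^(−nkτ) = 1 − e^(−3 × 0.03027 × 11.0) = 1 − e^(−0.9989) = 1 − 0.3683 ≈ 0.632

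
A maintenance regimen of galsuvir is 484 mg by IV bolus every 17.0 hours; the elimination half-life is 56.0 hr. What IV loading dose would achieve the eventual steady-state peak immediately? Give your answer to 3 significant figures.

k = ln 2 / 56.0 = 0.01238 hr⁻¹
Accumulation ratio R = 1 / (1 − e^(−kτ)) = 1 / (1 − e^(−0.01238×17.0)) = 1 / (1 − 0.8102) = 5.270
Loading dose = maintenance dose × R = 484 × 5.270 ≈ 2550 mg

2550 mg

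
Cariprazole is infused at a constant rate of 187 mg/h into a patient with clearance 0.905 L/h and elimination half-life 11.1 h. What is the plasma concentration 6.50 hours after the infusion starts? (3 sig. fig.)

68.9 mg/L

Css = rate / CL = 187 / 0.905 = 206.6 mg/L
k = ln 2 / 11.1 = 0.06245 h⁻¹
C(t) = Css (1 − e^(−kt)) = 206.6 × (1 − e^(−0.4059)) = 206.6 × 0.3336 ≈ 68.9 mg/L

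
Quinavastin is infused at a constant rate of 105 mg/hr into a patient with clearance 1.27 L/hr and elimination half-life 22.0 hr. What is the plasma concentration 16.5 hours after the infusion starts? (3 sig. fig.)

Css = rate / CL = 105 / 1.27 = 82.68 mg/L
k = ln 2 / 22.0 = 0.03151 hr⁻¹
C(t) = Css (1 − e^(−kt)) = 82.68 × (1 − e^(−0.5199)) = 82.68 × 0.4054 ≈ 33.5 mg/L

33.5 mg/L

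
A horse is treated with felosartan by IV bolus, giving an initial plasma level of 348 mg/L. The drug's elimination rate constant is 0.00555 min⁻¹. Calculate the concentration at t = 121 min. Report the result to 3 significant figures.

178 mg/L

C(t) = C₀ e^(−kt) = 348 × e^(−0.005550 × 121) = 348 × e^(−0.6715) = 348 × 0.5109 ≈ 178 mg/L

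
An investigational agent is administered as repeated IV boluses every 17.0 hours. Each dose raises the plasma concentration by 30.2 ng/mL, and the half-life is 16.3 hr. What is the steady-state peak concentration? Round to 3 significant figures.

k = ln 2 / 16.3 = 0.04252 hr⁻¹
Fraction remaining after one interval: e^(−kτ) = e^(−0.04252 × 17.0) = 0.4853
R = 1 / (1 − 0.4853) = 1.943
Css,max = 30.2 × 1.943 ≈ 58.7 ng/mL

58.7 ng/mL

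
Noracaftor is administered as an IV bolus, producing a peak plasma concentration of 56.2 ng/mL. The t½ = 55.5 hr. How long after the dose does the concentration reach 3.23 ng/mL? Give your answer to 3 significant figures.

229 hours

k = ln 2 / 55.5 = 0.01249 hr⁻¹
C(t) = C₀ e^(−kt)  ⇒  t = ln(C₀/C) / k
t = ln(56.2/3.23) / 0.01249 = 2.856 / 0.01249 ≈ 229 hours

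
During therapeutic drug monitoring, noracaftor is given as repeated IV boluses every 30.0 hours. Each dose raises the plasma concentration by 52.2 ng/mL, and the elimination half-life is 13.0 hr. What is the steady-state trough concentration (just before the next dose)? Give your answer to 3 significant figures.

13.2 ng/mL

k = ln 2 / 13.0 = 0.05332 hr⁻¹
Fraction remaining after one interval: e^(−kτ) = e^(−0.05332 × 30.0) = 0.2020
R = 1 / (1 − 0.2020) = 1.253
Css,max = 52.2 × 1.253 = 65.41 ng/mL
Css,min = Css,max × e^(−kτ) = 65.41 × 0.2020 ≈ 13.2 ng/mL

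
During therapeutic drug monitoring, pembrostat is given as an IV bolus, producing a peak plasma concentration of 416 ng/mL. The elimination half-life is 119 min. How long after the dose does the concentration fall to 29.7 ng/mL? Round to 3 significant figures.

453 minutes

k = ln 2 / 119 = 0.005825 min⁻¹
C(t) = C₀ e^(−kt)  ⇒  t = ln(C₀/C) / k
t = ln(416/29.7) / 0.005825 = 2.640 / 0.005825 ≈ 453 minutes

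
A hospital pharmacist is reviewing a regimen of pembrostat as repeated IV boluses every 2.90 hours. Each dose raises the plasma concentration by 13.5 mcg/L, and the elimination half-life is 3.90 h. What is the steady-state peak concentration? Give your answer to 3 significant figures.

33.5 mcg/L

k = ln 2 / 3.90 = 0.1777 h⁻¹
Fraction remaining after one interval: e^(−kτ) = e^(−0.1777 × 2.90) = 0.5973
R = 1 / (1 − 0.5973) = 2.483
Css,max = 13.5 × 2.483 ≈ 33.5 mcg/L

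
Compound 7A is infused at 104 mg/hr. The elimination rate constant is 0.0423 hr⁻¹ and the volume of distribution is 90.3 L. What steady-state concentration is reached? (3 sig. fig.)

27.2 mg/L

CL = k · V = 0.0423 × 90.3 = 3.820 L/hr
Css = rate / CL = 104 / 3.820 ≈ 27.2 mg/L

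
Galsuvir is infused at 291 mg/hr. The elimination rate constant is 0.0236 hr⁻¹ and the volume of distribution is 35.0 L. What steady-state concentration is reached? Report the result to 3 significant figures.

CL = k · V = 0.0236 × 35.0 = 0.8260 L/hr
Css = rate / CL = 291 / 0.8260 ≈ 352 mg/L

352 mg/L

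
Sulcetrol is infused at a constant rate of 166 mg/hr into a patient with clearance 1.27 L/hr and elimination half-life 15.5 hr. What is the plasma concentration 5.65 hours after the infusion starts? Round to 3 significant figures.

29.2 mg/L

Css = rate / CL = 166 / 1.27 = 130.7 mg/L
k = ln 2 / 15.5 = 0.04472 hr⁻¹
C(t) = Css (1 − e^(−kt)) = 130.7 × (1 − e^(−0.2527)) = 130.7 × 0.2233 ≈ 29.2 mg/L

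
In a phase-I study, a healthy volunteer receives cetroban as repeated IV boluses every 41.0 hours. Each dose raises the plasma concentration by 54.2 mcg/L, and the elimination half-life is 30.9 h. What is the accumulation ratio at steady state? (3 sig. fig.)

1.66

k = ln 2 / 30.9 = 0.02243 h⁻¹
Fraction remaining after one interval: e^(−kτ) = e^(−0.02243 × 41.0) = 0.3986
R = 1 / (1 − 0.3986) = 1 / 0.6014 ≈ 1.66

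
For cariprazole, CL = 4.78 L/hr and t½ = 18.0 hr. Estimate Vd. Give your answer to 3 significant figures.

k = ln 2 / t½ = ln 2 / 18.0 = 0.03851 hr⁻¹
V = CL / k = 4.78 / 0.03851 ≈ 124 L

124 L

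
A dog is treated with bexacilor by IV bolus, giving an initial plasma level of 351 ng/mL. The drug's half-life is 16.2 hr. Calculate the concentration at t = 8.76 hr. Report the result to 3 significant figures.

k = ln 2 / 16.2 = 0.04279 hr⁻¹
C(t) = C₀ e^(−kt) = 351 × e^(−0.04279 × 8.76) = 351 × e^(−0.3748) = 351 × 0.6874 ≈ 241 ng/mL

241 ng/mL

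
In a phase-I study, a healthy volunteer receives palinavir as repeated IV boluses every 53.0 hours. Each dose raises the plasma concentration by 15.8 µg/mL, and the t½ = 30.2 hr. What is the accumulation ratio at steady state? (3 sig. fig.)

k = ln 2 / 30.2 = 0.02295 hr⁻¹
Fraction remaining after one interval: e^(−kτ) = e^(−0.02295 × 53.0) = 0.2963
R = 1 / (1 − 0.2963) = 1 / 0.7037 ≈ 1.42

1.42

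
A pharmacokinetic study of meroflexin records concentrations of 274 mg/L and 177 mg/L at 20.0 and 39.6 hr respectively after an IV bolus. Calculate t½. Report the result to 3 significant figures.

31.1 hours

k = ln(C₁/C₂) / (t₂ − t₁) = ln(274/177) / (39.6 − 20.0)
  = 0.4370 / 19.60 = 0.02229 hr⁻¹
t½ = ln 2 / k = ln 2 / 0.02229 ≈ 31.1 hours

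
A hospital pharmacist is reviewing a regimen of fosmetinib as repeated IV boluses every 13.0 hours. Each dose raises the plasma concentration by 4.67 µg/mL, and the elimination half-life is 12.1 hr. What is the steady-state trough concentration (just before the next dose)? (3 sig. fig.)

k = ln 2 / 12.1 = 0.05728 hr⁻¹
Fraction remaining after one interval: e^(−kτ) = e^(−0.05728 × 13.0) = 0.4749
R = 1 / (1 − 0.4749) = 1.904
Css,max = 4.67 × 1.904 = 8.893 µg/mL
Css,min = Css,max × e^(−kτ) = 8.893 × 0.4749 ≈ 4.22 µg/mL

4.22 µg/mL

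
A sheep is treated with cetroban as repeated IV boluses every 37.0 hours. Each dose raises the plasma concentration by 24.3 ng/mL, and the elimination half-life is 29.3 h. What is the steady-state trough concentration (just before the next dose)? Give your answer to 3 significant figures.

17.4 ng/mL

k = ln 2 / 29.3 = 0.02366 h⁻¹
Fraction remaining after one interval: e^(−kτ) = e^(−0.02366 × 37.0) = 0.4167
R = 1 / (1 − 0.4167) = 1.714
Css,max = 24.3 × 1.714 = 41.66 ng/mL
Css,min = Css,max × e^(−kτ) = 41.66 × 0.4167 ≈ 17.4 ng/mL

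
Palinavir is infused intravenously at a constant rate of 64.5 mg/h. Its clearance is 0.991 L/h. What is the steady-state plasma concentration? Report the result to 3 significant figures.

Css = infusion rate / CL = 64.5 / 0.991 ≈ 65.1 mg/L

65.1 mg/L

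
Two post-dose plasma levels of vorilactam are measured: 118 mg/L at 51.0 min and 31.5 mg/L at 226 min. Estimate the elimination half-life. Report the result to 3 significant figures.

k = ln(C₁/C₂) / (t₂ − t₁) = ln(118/31.5) / (226 − 51.0)
  = 1.321 / 175.0 = 0.007547 min⁻¹
t½ = ln 2 / k = ln 2 / 0.007547 ≈ 91.8 minutes

91.8 minutes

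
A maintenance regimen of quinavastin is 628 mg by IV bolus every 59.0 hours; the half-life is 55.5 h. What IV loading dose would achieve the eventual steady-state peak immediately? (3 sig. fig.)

k = ln 2 / 55.5 = 0.01249 h⁻¹
Accumulation ratio R = 1 / (1 − e^(−kτ)) = 1 / (1 − e^(−0.01249×59.0)) = 1 / (1 − 0.4786) = 1.918
Loading dose = maintenance dose × R = 628 × 1.918 ≈ 1200 mg

1200 mg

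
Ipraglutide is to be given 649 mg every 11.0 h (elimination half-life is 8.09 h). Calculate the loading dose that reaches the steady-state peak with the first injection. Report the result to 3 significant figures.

k = ln 2 / 8.09 = 0.08568 h⁻¹
Accumulation ratio R = 1 / (1 − e^(−kτ)) = 1 / (1 − e^(−0.08568×11.0)) = 1 / (1 − 0.3897) = 1.638
Loading dose = maintenance dose × R = 649 × 1.638 ≈ 1060 mg

1060 mg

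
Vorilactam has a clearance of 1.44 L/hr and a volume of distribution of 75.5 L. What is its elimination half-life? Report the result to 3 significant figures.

36.3 hours

k = CL / V = 1.44 / 75.5 = 0.01907 hr⁻¹
t½ = ln 2 / k = ln 2 / 0.01907 ≈ 36.3 hours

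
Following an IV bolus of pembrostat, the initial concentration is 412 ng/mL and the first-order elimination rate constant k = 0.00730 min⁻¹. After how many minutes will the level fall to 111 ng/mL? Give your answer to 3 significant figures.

C(t) = C₀ e^(−kt)  ⇒  t = ln(C₀/C) / k
t = ln(412/111) / 0.007300 = 1.311 / 0.007300 ≈ 180 minutes

180 minutes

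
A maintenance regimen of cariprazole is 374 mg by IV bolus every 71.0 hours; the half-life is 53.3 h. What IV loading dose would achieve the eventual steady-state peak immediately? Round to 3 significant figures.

k = ln 2 / 53.3 = 0.01300 h⁻¹
Accumulation ratio R = 1 / (1 − e^(−kτ)) = 1 / (1 − e^(−0.01300×71.0)) = 1 / (1 − 0.3972) = 1.659
Loading dose = maintenance dose × R = 374 × 1.659 ≈ 620 mg

620 mg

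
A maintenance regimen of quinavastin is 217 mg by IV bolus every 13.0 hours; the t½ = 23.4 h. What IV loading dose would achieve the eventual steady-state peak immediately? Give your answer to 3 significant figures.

679 mg

k = ln 2 / 23.4 = 0.02962 h⁻¹
Accumulation ratio R = 1 / (1 − e^(−kτ)) = 1 / (1 − e^(−0.02962×13.0)) = 1 / (1 − 0.6804) = 3.129
Loading dose = maintenance dose × R = 217 × 3.129 ≈ 679 mg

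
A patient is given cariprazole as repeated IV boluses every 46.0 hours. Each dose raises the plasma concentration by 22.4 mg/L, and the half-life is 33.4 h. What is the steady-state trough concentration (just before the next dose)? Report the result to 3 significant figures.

k = ln 2 / 33.4 = 0.02075 h⁻¹
Fraction remaining after one interval: e^(−kτ) = e^(−0.02075 × 46.0) = 0.3850
R = 1 / (1 − 0.3850) = 1.626
Css,max = 22.4 × 1.626 = 36.42 mg/L
Css,min = Css,max × e^(−kτ) = 36.42 × 0.3850 ≈ 14.0 mg/L

14.0 mg/L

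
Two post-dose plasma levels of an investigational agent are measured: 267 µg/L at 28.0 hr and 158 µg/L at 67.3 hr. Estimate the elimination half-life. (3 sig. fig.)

51.9 hours

k = ln(C₁/C₂) / (t₂ − t₁) = ln(267/158) / (67.3 − 28.0)
  = 0.5247 / 39.30 = 0.01335 hr⁻¹
t½ = ln 2 / k = ln 2 / 0.01335 ≈ 51.9 hours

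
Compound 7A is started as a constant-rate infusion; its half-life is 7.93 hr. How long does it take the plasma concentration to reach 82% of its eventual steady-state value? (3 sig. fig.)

19.6 hours

k = ln 2 / 7.93 = 0.08741 hr⁻¹
f = 1 − e^(−kt)  ⇒  t = −ln(1 − f) / k
t = −ln(1 − 0.82) / 0.08741 = 1.715 / 0.08741 ≈ 19.6 hours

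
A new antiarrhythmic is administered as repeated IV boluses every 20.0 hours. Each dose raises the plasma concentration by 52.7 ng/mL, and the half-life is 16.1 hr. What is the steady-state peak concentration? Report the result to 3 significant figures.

k = ln 2 / 16.1 = 0.04305 hr⁻¹
Fraction remaining after one interval: e^(−kτ) = e^(−0.04305 × 20.0) = 0.4227
R = 1 / (1 − 0.4227) = 1.732
Css,max = 52.7 × 1.732 ≈ 91.3 ng/mL

91.3 ng/mL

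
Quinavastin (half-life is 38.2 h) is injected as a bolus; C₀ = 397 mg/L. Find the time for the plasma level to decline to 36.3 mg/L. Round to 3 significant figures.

k = ln 2 / 38.2 = 0.01815 h⁻¹
C(t) = C₀ e^(−kt)  ⇒  t = ln(C₀/C) / k
t = ln(397/36.3) / 0.01815 = 2.392 / 0.01815 ≈ 132 hours

132 hours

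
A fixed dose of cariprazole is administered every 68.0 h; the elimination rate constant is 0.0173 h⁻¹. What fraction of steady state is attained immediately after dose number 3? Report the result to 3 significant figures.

f_n = 1 − e^(−nkτ) = 1 − e^(−3 × 0.01730 × 68.0) = 1 − e^(−3.529) = 1 − 0.02933 ≈ 0.971

0.971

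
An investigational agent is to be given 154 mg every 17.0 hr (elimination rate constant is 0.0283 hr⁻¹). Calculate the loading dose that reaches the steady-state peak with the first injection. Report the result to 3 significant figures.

403 mg

Accumulation ratio R = 1 / (1 − e^(−kτ)) = 1 / (1 − e^(−0.02830×17.0)) = 1 / (1 − 0.6181) = 2.619
Loading dose = maintenance dose × R = 154 × 2.619 ≈ 403 mg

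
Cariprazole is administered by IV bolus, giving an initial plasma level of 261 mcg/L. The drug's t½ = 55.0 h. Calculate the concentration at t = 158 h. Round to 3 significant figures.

35.6 mcg/L

k = ln 2 / 55.0 = 0.01260 h⁻¹
C(t) = C₀ e^(−kt) = 261 × e^(−0.01260 × 158) = 261 × e^(−1.991) = 261 × 0.1365 ≈ 35.6 mcg/L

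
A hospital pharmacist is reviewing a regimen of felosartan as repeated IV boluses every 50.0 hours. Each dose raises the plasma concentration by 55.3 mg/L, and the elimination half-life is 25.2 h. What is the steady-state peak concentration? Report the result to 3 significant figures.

74.0 mg/L

k = ln 2 / 25.2 = 0.02751 h⁻¹
Fraction remaining after one interval: e^(−kτ) = e^(−0.02751 × 50.0) = 0.2528
R = 1 / (1 − 0.2528) = 1.338
Css,max = 55.3 × 1.338 ≈ 74.0 mg/L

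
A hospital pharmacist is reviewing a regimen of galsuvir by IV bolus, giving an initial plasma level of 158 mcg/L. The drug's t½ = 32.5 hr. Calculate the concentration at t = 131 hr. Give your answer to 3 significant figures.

9.67 mcg/L

k = ln 2 / 32.5 = 0.02133 hr⁻¹
C(t) = C₀ e^(−kt) = 158 × e^(−0.02133 × 131) = 158 × e^(−2.794) = 158 × 0.06118 ≈ 9.67 mcg/L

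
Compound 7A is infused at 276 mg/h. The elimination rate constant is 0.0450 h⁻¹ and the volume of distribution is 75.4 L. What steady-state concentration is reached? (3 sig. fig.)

CL = k · V = 0.0450 × 75.4 = 3.393 L/h
Css = rate / CL = 276 / 3.393 ≈ 81.3 mg/L

81.3 mg/L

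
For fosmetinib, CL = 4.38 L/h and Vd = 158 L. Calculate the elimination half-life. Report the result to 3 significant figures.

k = CL / V = 4.38 / 158 = 0.02772 h⁻¹
t½ = ln 2 / k = ln 2 / 0.02772 ≈ 25.0 hours

25.0 hours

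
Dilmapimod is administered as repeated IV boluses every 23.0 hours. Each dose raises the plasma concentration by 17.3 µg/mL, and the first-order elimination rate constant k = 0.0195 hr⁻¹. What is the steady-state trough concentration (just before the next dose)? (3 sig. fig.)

Fraction remaining after one interval: e^(−kτ) = e^(−0.01950 × 23.0) = 0.6386
R = 1 / (1 − 0.6386) = 2.767
Css,max = 17.3 × 2.767 = 47.87 µg/mL
Css,min = Css,max × e^(−kτ) = 47.87 × 0.6386 ≈ 30.6 µg/mL

30.6 µg/mL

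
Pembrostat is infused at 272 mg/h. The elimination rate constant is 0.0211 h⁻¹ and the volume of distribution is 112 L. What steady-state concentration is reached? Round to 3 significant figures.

CL = k · V = 0.0211 × 112 = 2.363 L/h
Css = rate / CL = 272 / 2.363 ≈ 115 µg/mL

115 µg/mL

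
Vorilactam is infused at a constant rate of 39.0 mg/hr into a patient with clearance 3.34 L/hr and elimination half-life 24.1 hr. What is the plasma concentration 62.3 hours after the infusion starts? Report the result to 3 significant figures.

Css = rate / CL = 39.0 / 3.34 = 11.68 µg/mL
k = ln 2 / 24.1 = 0.02876 hr⁻¹
C(t) = Css (1 − e^(−kt)) = 11.68 × (1 − e^(−1.792)) = 11.68 × 0.8333 ≈ 9.73 µg/mL

9.73 µg/mL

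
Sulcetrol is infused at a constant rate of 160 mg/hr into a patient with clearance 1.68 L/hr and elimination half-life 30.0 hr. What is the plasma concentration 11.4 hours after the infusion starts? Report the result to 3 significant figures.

22.1 µg/mL

Css = rate / CL = 160 / 1.68 = 95.24 µg/mL
k = ln 2 / 30.0 = 0.02310 hr⁻¹
C(t) = Css (1 − e^(−kt)) = 95.24 × (1 − e^(−0.2634)) = 95.24 × 0.2316 ≈ 22.1 µg/mL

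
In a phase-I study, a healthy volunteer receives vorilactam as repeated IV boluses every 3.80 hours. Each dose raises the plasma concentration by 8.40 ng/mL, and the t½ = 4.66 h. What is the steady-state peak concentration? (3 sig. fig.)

k = ln 2 / 4.66 = 0.1487 h⁻¹
Fraction remaining after one interval: e^(−kτ) = e^(−0.1487 × 3.80) = 0.5682
R = 1 / (1 − 0.5682) = 2.316
Css,max = 8.40 × 2.316 ≈ 19.5 ng/mL

19.5 ng/mL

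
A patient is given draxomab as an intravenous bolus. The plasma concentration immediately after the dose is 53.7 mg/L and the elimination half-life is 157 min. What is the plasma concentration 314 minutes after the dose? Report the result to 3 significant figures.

13.4 mg/L

k = ln 2 / 157 = 0.004415 min⁻¹
C(t) = C₀ e^(−kt) = 53.7 × e^(−0.004415 × 314) = 53.7 × e^(−1.386) = 53.7 × 0.2500 ≈ 13.4 mg/L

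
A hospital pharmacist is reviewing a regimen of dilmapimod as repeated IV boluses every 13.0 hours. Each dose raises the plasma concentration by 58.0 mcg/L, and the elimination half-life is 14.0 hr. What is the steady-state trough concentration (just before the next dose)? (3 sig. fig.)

64.2 mcg/L

k = ln 2 / 14.0 = 0.04951 hr⁻¹
Fraction remaining after one interval: e^(−kτ) = e^(−0.04951 × 13.0) = 0.5254
R = 1 / (1 − 0.5254) = 2.107
Css,max = 58.0 × 2.107 = 122.2 mcg/L
Css,min = Css,max × e^(−kτ) = 122.2 × 0.5254 ≈ 64.2 mcg/L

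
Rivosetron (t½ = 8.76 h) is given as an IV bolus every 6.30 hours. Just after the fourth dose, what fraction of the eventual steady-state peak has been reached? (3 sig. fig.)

0.864

k = ln 2 / 8.76 = 0.07913 h⁻¹
f_n = 1 − e^(−nkτ) = 1 − e^(−4 × 0.07913 × 6.30) = 1 − e^(−1.994) = 1 − 0.1362 ≈ 0.864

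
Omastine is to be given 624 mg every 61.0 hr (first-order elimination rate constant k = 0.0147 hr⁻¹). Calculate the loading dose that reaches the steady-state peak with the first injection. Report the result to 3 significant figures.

1050 mg

Accumulation ratio R = 1 / (1 − e^(−kτ)) = 1 / (1 − e^(−0.01470×61.0)) = 1 / (1 − 0.4079) = 1.689
Loading dose = maintenance dose × R = 624 × 1.689 ≈ 1050 mg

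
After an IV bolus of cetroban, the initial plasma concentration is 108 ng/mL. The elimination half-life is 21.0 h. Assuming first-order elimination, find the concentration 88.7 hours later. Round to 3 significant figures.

5.78 ng/mL

k = ln 2 / 21.0 = 0.03301 h⁻¹
C(t) = C₀ e^(−kt) = 108 × e^(−0.03301 × 88.7) = 108 × e^(−2.928) = 108 × 0.05352 ≈ 5.78 ng/mL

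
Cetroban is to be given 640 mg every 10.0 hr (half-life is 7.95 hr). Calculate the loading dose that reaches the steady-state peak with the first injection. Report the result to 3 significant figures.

1100 mg

k = ln 2 / 7.95 = 0.08719 hr⁻¹
Accumulation ratio R = 1 / (1 − e^(−kτ)) = 1 / (1 − e^(−0.08719×10.0)) = 1 / (1 − 0.4182) = 1.719
Loading dose = maintenance dose × R = 640 × 1.719 ≈ 1100 mg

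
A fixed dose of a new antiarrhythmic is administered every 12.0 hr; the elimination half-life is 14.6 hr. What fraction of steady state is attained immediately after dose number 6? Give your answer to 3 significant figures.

k = ln 2 / 14.6 = 0.04748 hr⁻¹
f_n = 1 − e^(−nkτ) = 1 − e^(−6 × 0.04748 × 12.0) = 1 − e^(−3.418) = 1 − 0.03277 ≈ 0.967

0.967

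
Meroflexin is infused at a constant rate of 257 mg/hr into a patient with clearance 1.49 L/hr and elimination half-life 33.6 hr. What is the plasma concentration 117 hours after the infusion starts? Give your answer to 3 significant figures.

Css = rate / CL = 257 / 1.49 = 172.5 µg/mL
k = ln 2 / 33.6 = 0.02063 hr⁻¹
C(t) = Css (1 − e^(−kt)) = 172.5 × (1 − e^(−2.414)) = 172.5 × 0.9105 ≈ 157 µg/mL

157 µg/mL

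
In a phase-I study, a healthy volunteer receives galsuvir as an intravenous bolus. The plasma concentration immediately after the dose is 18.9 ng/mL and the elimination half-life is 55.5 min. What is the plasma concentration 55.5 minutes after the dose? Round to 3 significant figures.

9.45 ng/mL

k = ln 2 / 55.5 = 0.01249 min⁻¹
55.5 min is 1.000 half-lives, so C = 18.9 × (1/2)^1.000 = 18.9 × 0.5000 ≈ 9.45 ng/mL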